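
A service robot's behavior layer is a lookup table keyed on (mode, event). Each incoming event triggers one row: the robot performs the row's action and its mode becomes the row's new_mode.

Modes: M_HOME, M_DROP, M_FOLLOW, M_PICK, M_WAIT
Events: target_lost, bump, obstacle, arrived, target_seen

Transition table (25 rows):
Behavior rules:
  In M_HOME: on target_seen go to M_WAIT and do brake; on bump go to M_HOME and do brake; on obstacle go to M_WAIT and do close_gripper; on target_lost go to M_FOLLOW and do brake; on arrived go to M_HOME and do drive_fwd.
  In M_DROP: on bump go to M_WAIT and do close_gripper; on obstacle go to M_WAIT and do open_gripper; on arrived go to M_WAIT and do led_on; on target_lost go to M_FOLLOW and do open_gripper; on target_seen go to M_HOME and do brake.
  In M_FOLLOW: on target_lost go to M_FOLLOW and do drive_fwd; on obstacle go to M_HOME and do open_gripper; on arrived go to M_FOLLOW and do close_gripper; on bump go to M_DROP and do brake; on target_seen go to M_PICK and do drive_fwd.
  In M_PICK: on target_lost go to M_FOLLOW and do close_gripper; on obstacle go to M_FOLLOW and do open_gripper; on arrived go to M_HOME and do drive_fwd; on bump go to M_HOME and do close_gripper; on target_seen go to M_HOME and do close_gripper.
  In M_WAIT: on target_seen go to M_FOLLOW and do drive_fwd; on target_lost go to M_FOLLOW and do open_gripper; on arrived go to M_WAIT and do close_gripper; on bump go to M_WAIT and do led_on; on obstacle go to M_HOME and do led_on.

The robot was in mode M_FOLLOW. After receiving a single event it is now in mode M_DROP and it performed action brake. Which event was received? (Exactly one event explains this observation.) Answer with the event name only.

bump

try target_lost: (M_FOLLOW, target_lost) → (M_FOLLOW, drive_fwd)
try bump: (M_FOLLOW, bump) → (M_DROP, brake)  ← matches
try obstacle: (M_FOLLOW, obstacle) → (M_HOME, open_gripper)
try arrived: (M_FOLLOW, arrived) → (M_FOLLOW, close_gripper)
try target_seen: (M_FOLLOW, target_seen) → (M_PICK, drive_fwd)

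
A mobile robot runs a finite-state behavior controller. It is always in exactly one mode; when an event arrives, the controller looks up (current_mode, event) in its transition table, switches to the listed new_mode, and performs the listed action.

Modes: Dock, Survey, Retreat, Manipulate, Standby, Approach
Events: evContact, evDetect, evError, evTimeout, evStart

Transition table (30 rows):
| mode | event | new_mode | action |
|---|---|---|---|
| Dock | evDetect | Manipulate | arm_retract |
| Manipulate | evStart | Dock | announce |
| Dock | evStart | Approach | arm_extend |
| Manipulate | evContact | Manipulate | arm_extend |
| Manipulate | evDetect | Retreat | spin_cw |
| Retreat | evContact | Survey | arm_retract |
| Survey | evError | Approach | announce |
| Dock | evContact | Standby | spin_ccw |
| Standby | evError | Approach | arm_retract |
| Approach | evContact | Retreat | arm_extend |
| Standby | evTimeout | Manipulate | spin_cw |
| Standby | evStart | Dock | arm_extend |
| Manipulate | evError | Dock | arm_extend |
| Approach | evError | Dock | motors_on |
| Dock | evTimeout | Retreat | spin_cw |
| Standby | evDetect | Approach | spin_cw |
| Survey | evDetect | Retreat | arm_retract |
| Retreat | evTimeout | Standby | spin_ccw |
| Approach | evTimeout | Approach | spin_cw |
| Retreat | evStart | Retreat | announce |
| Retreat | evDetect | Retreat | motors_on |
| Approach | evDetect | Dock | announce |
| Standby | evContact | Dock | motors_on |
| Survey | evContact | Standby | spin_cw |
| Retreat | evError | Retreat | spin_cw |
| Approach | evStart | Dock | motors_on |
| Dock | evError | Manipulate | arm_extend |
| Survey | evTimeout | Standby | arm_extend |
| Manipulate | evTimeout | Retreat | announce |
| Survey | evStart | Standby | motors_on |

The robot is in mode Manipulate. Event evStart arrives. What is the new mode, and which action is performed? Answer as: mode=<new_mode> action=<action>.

current mode = Manipulate; filter table to that mode:
  (Manipulate, evStart) → (Dock, announce)  ← event matches
  (Manipulate, evContact) → (Manipulate, arm_extend)
  (Manipulate, evDetect) → (Retreat, spin_cw)
  (Manipulate, evError) → (Dock, arm_extend)
  (Manipulate, evTimeout) → (Retreat, announce)
event = evStart selects (Dock, announce)

mode=Dock action=announce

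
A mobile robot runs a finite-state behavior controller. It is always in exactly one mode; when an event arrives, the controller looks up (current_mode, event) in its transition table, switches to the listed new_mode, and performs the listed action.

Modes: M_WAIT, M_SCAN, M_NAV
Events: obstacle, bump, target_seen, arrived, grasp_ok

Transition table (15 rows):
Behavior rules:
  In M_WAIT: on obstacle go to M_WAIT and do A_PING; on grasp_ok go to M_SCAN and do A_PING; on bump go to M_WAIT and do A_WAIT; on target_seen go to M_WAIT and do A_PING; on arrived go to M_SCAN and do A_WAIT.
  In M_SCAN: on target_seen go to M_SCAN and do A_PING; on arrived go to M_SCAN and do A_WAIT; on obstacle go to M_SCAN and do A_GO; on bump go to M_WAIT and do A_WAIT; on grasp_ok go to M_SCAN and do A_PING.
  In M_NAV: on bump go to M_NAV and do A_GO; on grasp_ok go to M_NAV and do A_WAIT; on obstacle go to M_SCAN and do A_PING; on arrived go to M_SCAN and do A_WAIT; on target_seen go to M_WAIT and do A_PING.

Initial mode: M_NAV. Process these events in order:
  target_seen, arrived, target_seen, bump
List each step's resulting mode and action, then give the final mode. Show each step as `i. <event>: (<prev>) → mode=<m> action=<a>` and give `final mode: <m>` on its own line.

1. target_seen: (M_NAV) → mode=M_WAIT action=A_PING
2. arrived: (M_WAIT) → mode=M_SCAN action=A_WAIT
3. target_seen: (M_SCAN) → mode=M_SCAN action=A_PING
4. bump: (M_SCAN) → mode=M_WAIT action=A_WAIT

final mode: M_WAIT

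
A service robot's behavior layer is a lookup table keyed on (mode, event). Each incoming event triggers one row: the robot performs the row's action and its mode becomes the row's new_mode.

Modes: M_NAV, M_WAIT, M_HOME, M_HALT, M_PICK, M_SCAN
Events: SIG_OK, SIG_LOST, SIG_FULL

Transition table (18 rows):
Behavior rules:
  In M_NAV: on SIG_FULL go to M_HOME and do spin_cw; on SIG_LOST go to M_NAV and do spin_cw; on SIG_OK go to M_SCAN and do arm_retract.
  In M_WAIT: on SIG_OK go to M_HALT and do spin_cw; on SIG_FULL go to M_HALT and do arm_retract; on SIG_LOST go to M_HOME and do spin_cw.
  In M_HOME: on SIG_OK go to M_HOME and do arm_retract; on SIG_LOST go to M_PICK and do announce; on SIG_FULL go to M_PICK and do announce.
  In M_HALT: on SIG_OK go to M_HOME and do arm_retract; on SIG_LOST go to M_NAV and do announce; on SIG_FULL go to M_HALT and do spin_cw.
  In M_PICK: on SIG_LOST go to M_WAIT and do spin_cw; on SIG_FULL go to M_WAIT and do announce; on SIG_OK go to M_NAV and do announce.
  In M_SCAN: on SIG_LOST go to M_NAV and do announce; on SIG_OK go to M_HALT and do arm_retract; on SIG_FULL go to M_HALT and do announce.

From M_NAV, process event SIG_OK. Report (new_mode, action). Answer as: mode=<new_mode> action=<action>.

mode=M_SCAN action=arm_retract

current mode = M_NAV; filter table to that mode:
  (M_NAV, SIG_FULL) → (M_HOME, spin_cw)
  (M_NAV, SIG_LOST) → (M_NAV, spin_cw)
  (M_NAV, SIG_OK) → (M_SCAN, arm_retract)  ← event matches
event = SIG_OK selects (M_SCAN, arm_retract)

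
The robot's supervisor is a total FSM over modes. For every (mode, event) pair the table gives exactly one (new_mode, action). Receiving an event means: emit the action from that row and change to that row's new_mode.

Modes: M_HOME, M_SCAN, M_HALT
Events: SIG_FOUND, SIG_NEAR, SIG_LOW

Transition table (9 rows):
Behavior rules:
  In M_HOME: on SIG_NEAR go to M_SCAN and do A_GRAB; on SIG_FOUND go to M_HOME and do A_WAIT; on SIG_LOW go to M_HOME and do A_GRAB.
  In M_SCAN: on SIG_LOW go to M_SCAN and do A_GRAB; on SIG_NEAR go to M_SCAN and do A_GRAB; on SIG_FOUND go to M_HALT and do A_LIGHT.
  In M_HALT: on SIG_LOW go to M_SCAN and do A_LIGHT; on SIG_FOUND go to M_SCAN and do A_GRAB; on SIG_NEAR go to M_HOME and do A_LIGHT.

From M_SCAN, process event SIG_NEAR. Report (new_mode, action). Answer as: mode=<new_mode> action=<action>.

current mode = M_SCAN; filter table to that mode:
  (M_SCAN, SIG_LOW) → (M_SCAN, A_GRAB)
  (M_SCAN, SIG_NEAR) → (M_SCAN, A_GRAB)  ← event matches
  (M_SCAN, SIG_FOUND) → (M_HALT, A_LIGHT)
event = SIG_NEAR selects (M_SCAN, A_GRAB)

mode=M_SCAN action=A_GRAB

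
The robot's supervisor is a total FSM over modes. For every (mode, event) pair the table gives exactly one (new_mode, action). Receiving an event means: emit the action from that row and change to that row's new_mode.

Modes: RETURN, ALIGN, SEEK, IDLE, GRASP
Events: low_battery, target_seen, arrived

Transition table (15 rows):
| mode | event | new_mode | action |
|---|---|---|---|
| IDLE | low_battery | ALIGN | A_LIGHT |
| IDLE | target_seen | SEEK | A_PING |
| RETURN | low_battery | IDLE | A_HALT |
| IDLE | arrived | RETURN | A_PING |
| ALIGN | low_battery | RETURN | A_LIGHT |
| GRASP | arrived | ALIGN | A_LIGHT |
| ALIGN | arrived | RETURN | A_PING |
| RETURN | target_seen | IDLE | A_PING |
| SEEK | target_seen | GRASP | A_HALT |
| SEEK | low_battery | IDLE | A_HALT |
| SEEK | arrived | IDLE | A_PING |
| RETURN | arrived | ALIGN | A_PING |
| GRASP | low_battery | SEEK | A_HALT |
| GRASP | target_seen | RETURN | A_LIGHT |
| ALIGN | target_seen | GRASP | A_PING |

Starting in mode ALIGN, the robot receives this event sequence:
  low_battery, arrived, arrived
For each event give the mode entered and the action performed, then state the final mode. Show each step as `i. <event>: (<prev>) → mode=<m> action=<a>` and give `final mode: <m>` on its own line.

1. low_battery: (ALIGN) → mode=RETURN action=A_LIGHT
2. arrived: (RETURN) → mode=ALIGN action=A_PING
3. arrived: (ALIGN) → mode=RETURN action=A_PING

final mode: RETURN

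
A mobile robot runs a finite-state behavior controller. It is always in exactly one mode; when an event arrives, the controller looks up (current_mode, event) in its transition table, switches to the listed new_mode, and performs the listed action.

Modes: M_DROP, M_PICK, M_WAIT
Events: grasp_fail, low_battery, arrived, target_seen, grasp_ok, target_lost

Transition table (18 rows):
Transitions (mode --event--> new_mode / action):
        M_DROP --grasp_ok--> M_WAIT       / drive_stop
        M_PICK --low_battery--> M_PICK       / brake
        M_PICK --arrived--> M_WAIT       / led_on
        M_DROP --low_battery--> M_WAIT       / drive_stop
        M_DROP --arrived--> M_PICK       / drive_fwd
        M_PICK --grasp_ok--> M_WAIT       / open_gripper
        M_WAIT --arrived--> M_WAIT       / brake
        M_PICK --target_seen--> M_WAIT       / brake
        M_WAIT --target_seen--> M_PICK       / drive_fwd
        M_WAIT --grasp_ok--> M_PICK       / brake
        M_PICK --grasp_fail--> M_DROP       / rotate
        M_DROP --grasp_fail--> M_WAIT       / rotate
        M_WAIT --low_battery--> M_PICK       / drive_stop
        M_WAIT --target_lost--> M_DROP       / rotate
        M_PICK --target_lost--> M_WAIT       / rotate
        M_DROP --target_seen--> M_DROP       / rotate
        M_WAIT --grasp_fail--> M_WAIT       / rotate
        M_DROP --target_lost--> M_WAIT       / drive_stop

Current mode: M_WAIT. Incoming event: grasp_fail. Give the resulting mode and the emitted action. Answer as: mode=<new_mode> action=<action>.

mode=M_WAIT action=rotate

current mode = M_WAIT; filter table to that mode:
  (M_WAIT, arrived) → (M_WAIT, brake)
  (M_WAIT, target_seen) → (M_PICK, drive_fwd)
  (M_WAIT, grasp_ok) → (M_PICK, brake)
  (M_WAIT, low_battery) → (M_PICK, drive_stop)
  (M_WAIT, target_lost) → (M_DROP, rotate)
  (M_WAIT, grasp_fail) → (M_WAIT, rotate)  ← event matches
event = grasp_fail selects (M_WAIT, rotate)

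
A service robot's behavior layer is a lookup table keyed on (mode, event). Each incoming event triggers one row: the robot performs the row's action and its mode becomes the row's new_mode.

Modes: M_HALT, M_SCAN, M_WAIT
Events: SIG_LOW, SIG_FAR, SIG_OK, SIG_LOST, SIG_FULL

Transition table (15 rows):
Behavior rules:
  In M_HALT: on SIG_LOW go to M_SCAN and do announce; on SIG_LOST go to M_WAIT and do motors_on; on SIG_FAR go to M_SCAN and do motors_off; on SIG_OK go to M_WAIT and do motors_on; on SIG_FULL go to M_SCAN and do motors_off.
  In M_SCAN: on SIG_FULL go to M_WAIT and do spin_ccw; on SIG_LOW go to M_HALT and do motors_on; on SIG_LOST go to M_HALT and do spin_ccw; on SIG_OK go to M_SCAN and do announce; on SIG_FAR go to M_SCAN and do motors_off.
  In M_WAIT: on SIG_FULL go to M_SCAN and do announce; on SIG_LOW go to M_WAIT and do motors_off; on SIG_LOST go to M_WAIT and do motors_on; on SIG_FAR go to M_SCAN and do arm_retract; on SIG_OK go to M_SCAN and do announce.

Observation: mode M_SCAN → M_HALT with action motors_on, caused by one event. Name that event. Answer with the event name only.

SIG_LOW

try SIG_LOW: (M_SCAN, SIG_LOW) → (M_HALT, motors_on)  ← matches
try SIG_FAR: (M_SCAN, SIG_FAR) → (M_SCAN, motors_off)
try SIG_OK: (M_SCAN, SIG_OK) → (M_SCAN, announce)
try SIG_LOST: (M_SCAN, SIG_LOST) → (M_HALT, spin_ccw)
try SIG_FULL: (M_SCAN, SIG_FULL) → (M_WAIT, spin_ccw)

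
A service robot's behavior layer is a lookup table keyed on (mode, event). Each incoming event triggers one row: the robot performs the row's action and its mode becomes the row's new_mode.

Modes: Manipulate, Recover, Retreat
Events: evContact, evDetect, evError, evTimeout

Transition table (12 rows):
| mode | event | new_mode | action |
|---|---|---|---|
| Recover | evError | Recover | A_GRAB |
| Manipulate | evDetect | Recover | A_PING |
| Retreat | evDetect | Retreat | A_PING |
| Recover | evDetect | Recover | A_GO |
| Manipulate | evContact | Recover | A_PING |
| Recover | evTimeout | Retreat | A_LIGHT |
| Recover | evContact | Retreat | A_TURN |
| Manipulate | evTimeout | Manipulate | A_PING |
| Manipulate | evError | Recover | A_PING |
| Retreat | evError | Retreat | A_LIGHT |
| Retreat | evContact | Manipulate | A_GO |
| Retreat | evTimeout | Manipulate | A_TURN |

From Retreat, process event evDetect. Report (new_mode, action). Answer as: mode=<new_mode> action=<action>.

mode=Retreat action=A_PING

current mode = Retreat; filter table to that mode:
  (Retreat, evDetect) → (Retreat, A_PING)  ← event matches
  (Retreat, evError) → (Retreat, A_LIGHT)
  (Retreat, evContact) → (Manipulate, A_GO)
  (Retreat, evTimeout) → (Manipulate, A_TURN)
event = evDetect selects (Retreat, A_PING)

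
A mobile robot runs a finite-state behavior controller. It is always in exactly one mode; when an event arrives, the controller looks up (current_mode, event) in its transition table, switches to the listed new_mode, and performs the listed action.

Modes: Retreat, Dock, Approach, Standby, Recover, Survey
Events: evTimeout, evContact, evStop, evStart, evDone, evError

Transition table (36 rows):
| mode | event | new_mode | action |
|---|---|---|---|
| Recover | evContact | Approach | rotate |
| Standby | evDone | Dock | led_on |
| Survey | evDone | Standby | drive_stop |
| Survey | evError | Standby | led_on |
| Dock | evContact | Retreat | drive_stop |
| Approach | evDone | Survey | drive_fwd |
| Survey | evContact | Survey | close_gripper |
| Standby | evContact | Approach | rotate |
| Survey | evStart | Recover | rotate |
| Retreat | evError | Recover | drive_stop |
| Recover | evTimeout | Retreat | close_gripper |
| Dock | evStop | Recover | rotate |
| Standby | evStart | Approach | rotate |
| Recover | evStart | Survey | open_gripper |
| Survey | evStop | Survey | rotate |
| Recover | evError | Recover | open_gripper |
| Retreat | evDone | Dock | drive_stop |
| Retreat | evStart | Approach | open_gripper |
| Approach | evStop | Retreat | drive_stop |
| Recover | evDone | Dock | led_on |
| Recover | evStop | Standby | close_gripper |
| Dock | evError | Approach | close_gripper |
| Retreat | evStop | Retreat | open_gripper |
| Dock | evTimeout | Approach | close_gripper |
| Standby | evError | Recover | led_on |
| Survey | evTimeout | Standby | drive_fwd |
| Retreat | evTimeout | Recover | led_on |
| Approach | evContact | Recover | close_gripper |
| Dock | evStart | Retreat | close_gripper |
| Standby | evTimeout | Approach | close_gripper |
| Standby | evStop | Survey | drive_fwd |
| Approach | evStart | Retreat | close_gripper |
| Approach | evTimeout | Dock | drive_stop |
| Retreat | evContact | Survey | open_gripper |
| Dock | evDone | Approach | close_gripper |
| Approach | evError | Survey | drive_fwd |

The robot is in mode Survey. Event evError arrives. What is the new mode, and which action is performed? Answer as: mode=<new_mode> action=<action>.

current mode = Survey; filter table to that mode:
  (Survey, evDone) → (Standby, drive_stop)
  (Survey, evError) → (Standby, led_on)  ← event matches
  (Survey, evContact) → (Survey, close_gripper)
  (Survey, evStart) → (Recover, rotate)
  (Survey, evStop) → (Survey, rotate)
  (Survey, evTimeout) → (Standby, drive_fwd)
event = evError selects (Standby, led_on)

mode=Standby action=led_on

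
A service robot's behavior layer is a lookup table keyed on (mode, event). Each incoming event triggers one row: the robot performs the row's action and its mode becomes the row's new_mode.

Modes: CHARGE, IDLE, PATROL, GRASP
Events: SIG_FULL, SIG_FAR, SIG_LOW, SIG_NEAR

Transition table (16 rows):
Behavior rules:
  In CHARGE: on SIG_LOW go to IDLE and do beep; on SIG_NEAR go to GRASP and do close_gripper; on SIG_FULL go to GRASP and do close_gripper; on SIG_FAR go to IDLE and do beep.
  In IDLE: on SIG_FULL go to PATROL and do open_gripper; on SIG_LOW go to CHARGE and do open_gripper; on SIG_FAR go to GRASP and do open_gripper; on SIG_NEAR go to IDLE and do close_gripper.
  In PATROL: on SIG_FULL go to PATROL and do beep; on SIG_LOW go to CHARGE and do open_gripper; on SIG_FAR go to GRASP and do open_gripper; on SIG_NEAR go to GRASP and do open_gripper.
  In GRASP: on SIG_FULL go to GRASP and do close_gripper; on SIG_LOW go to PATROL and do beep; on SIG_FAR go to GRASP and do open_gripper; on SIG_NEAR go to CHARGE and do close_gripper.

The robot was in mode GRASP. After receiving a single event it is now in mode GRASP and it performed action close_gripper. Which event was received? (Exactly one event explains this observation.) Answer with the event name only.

SIG_FULL

try SIG_FULL: (GRASP, SIG_FULL) → (GRASP, close_gripper)  ← matches
try SIG_FAR: (GRASP, SIG_FAR) → (GRASP, open_gripper)
try SIG_LOW: (GRASP, SIG_LOW) → (PATROL, beep)
try SIG_NEAR: (GRASP, SIG_NEAR) → (CHARGE, close_gripper)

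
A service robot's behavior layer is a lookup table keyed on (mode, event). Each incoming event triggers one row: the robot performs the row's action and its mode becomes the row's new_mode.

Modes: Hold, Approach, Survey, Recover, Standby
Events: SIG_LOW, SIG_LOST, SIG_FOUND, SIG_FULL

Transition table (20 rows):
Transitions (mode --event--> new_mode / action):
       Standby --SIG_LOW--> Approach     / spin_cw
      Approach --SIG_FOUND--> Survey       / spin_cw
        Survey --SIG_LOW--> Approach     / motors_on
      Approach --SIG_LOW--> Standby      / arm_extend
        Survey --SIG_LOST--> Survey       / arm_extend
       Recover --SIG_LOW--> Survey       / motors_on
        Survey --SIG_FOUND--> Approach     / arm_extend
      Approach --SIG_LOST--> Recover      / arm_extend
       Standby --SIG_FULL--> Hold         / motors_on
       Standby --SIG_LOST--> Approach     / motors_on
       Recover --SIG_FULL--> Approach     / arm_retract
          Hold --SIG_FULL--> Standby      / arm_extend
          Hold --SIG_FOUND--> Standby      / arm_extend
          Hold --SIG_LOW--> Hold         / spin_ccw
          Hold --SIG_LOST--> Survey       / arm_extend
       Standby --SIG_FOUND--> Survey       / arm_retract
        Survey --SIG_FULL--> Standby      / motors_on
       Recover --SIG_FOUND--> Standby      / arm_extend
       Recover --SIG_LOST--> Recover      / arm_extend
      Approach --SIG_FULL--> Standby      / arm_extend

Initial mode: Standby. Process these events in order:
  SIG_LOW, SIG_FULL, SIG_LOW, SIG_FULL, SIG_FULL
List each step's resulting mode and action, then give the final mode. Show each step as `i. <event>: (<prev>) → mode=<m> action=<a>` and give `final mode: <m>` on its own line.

1. SIG_LOW: (Standby) → mode=Approach action=spin_cw
2. SIG_FULL: (Approach) → mode=Standby action=arm_extend
3. SIG_LOW: (Standby) → mode=Approach action=spin_cw
4. SIG_FULL: (Approach) → mode=Standby action=arm_extend
5. SIG_FULL: (Standby) → mode=Hold action=motors_on

final mode: Hold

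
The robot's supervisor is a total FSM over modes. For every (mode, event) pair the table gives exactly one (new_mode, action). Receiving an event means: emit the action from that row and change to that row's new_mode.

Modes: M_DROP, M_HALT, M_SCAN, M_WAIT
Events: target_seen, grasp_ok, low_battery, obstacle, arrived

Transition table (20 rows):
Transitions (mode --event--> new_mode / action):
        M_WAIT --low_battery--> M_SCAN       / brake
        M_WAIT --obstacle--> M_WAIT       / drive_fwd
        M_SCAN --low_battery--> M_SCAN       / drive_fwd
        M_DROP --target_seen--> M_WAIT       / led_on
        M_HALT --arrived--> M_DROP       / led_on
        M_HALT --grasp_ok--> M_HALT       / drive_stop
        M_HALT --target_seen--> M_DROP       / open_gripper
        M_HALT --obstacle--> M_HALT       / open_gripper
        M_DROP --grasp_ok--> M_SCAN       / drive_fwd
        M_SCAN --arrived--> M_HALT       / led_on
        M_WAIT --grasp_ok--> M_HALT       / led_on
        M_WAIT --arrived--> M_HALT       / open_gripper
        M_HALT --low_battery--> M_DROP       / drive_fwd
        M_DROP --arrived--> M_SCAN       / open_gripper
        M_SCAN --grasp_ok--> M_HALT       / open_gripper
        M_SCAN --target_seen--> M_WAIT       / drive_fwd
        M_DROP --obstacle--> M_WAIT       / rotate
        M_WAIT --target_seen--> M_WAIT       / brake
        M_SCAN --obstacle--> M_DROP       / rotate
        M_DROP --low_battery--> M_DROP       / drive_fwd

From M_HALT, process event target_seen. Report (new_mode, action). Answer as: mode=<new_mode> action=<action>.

mode=M_DROP action=open_gripper

current mode = M_HALT; filter table to that mode:
  (M_HALT, arrived) → (M_DROP, led_on)
  (M_HALT, grasp_ok) → (M_HALT, drive_stop)
  (M_HALT, target_seen) → (M_DROP, open_gripper)  ← event matches
  (M_HALT, obstacle) → (M_HALT, open_gripper)
  (M_HALT, low_battery) → (M_DROP, drive_fwd)
event = target_seen selects (M_DROP, open_gripper)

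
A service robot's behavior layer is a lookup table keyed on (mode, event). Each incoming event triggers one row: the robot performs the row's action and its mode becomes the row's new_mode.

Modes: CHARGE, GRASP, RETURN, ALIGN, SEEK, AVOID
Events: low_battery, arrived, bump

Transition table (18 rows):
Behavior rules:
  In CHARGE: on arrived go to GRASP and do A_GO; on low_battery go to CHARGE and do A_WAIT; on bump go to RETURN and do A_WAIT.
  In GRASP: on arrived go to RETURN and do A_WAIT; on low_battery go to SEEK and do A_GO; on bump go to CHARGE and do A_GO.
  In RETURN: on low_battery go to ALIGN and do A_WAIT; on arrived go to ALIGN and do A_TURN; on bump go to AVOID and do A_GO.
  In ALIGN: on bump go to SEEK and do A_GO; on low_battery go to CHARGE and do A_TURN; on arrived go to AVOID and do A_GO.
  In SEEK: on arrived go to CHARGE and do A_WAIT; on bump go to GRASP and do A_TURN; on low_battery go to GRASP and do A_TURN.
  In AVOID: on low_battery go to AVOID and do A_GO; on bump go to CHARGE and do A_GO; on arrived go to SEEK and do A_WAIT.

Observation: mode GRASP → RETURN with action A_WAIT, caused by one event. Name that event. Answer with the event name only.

arrived

try low_battery: (GRASP, low_battery) → (SEEK, A_GO)
try arrived: (GRASP, arrived) → (RETURN, A_WAIT)  ← matches
try bump: (GRASP, bump) → (CHARGE, A_GO)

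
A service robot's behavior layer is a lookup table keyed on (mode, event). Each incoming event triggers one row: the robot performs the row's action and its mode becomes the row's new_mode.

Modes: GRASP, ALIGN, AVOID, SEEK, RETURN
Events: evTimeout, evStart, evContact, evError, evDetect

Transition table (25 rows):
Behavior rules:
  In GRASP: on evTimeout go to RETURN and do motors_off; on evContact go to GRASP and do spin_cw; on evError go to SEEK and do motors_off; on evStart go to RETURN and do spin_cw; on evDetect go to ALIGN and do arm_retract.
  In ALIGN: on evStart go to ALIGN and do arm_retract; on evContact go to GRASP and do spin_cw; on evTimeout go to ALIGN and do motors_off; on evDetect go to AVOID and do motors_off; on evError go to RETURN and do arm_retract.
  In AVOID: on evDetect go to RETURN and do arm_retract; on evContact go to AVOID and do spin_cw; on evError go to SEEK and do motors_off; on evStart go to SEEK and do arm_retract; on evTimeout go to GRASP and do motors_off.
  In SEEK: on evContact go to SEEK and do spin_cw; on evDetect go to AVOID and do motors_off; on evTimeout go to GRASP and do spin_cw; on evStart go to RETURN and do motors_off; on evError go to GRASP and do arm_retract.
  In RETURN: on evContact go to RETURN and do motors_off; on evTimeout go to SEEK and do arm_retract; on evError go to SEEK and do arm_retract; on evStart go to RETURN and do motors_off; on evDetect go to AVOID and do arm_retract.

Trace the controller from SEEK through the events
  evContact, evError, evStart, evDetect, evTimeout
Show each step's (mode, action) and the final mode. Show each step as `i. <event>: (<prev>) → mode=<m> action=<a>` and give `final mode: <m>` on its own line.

final mode: GRASP

1. evContact: (SEEK) → mode=SEEK action=spin_cw
2. evError: (SEEK) → mode=GRASP action=arm_retract
3. evStart: (GRASP) → mode=RETURN action=spin_cw
4. evDetect: (RETURN) → mode=AVOID action=arm_retract
5. evTimeout: (AVOID) → mode=GRASP action=motors_off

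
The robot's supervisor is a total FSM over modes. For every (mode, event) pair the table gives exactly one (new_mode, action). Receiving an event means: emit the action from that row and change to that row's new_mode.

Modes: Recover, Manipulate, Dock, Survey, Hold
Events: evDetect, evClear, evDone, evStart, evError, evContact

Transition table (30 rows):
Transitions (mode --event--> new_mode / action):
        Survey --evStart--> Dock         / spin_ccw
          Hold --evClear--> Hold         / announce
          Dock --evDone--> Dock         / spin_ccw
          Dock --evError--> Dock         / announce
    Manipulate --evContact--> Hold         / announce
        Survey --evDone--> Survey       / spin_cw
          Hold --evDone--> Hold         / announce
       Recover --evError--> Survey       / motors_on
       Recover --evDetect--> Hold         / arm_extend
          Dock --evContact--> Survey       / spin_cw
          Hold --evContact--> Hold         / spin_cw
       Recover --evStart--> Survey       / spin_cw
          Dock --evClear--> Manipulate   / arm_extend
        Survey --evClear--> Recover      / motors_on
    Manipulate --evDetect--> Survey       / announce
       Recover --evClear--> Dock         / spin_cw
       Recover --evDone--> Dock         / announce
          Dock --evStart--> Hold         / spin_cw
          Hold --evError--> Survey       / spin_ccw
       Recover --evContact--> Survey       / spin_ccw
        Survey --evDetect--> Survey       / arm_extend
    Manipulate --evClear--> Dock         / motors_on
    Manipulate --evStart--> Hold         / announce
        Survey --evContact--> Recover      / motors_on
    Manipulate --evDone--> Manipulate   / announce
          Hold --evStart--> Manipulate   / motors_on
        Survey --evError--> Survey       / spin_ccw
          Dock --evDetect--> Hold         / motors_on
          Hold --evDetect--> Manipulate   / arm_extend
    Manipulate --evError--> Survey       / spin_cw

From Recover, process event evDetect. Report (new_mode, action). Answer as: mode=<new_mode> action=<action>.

current mode = Recover; filter table to that mode:
  (Recover, evError) → (Survey, motors_on)
  (Recover, evDetect) → (Hold, arm_extend)  ← event matches
  (Recover, evStart) → (Survey, spin_cw)
  (Recover, evClear) → (Dock, spin_cw)
  (Recover, evDone) → (Dock, announce)
  (Recover, evContact) → (Survey, spin_ccw)
event = evDetect selects (Hold, arm_extend)

mode=Hold action=arm_extend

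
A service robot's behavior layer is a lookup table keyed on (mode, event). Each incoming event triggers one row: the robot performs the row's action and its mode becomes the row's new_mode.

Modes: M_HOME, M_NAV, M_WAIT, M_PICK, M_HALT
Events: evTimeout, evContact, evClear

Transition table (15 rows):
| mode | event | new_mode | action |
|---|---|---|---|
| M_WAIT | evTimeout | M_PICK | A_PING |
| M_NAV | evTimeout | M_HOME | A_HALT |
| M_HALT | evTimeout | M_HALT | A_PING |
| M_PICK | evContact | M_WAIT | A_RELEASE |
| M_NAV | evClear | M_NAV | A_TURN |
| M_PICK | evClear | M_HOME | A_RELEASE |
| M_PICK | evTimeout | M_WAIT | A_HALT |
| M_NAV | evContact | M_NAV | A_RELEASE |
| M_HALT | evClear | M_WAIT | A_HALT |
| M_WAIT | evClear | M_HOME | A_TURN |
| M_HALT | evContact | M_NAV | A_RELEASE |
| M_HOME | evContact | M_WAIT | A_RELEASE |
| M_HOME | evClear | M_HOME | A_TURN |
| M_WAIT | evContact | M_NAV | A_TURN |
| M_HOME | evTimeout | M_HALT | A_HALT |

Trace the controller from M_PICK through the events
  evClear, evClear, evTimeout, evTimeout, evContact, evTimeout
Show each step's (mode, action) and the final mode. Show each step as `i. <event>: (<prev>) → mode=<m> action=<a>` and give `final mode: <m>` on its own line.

final mode: M_HOME

1. evClear: (M_PICK) → mode=M_HOME action=A_RELEASE
2. evClear: (M_HOME) → mode=M_HOME action=A_TURN
3. evTimeout: (M_HOME) → mode=M_HALT action=A_HALT
4. evTimeout: (M_HALT) → mode=M_HALT action=A_PING
5. evContact: (M_HALT) → mode=M_NAV action=A_RELEASE
6. evTimeout: (M_NAV) → mode=M_HOME action=A_HALT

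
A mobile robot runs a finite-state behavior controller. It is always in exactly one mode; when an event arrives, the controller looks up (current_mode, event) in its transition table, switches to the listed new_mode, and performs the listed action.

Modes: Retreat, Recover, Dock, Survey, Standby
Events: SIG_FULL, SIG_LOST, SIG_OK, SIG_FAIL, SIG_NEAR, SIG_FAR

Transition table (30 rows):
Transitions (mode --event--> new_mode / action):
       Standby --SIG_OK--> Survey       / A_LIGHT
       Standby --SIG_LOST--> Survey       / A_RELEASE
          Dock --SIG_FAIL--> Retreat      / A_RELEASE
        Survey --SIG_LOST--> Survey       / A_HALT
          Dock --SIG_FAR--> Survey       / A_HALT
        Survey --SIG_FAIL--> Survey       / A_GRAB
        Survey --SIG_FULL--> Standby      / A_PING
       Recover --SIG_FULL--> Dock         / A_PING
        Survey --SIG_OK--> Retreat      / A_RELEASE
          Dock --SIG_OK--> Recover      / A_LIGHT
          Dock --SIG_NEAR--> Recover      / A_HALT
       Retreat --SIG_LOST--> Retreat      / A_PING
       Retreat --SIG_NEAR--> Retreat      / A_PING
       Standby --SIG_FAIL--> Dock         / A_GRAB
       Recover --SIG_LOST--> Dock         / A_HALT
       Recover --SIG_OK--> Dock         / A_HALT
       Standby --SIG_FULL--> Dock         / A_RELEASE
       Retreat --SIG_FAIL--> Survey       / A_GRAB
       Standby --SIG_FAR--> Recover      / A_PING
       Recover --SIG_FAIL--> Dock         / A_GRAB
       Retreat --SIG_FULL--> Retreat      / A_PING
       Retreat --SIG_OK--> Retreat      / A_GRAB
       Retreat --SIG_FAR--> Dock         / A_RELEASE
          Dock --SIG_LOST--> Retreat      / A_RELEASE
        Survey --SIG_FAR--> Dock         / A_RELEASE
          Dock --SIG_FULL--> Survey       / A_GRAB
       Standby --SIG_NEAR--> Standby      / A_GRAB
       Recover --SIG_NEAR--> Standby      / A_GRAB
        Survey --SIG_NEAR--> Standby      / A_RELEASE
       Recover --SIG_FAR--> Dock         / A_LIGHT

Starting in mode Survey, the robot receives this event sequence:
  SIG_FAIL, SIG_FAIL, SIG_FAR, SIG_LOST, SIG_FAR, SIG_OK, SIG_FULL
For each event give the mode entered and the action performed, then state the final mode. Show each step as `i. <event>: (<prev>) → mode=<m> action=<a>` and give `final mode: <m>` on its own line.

final mode: Dock

1. SIG_FAIL: (Survey) → mode=Survey action=A_GRAB
2. SIG_FAIL: (Survey) → mode=Survey action=A_GRAB
3. SIG_FAR: (Survey) → mode=Dock action=A_RELEASE
4. SIG_LOST: (Dock) → mode=Retreat action=A_RELEASE
5. SIG_FAR: (Retreat) → mode=Dock action=A_RELEASE
6. SIG_OK: (Dock) → mode=Recover action=A_LIGHT
7. SIG_FULL: (Recover) → mode=Dock action=A_PING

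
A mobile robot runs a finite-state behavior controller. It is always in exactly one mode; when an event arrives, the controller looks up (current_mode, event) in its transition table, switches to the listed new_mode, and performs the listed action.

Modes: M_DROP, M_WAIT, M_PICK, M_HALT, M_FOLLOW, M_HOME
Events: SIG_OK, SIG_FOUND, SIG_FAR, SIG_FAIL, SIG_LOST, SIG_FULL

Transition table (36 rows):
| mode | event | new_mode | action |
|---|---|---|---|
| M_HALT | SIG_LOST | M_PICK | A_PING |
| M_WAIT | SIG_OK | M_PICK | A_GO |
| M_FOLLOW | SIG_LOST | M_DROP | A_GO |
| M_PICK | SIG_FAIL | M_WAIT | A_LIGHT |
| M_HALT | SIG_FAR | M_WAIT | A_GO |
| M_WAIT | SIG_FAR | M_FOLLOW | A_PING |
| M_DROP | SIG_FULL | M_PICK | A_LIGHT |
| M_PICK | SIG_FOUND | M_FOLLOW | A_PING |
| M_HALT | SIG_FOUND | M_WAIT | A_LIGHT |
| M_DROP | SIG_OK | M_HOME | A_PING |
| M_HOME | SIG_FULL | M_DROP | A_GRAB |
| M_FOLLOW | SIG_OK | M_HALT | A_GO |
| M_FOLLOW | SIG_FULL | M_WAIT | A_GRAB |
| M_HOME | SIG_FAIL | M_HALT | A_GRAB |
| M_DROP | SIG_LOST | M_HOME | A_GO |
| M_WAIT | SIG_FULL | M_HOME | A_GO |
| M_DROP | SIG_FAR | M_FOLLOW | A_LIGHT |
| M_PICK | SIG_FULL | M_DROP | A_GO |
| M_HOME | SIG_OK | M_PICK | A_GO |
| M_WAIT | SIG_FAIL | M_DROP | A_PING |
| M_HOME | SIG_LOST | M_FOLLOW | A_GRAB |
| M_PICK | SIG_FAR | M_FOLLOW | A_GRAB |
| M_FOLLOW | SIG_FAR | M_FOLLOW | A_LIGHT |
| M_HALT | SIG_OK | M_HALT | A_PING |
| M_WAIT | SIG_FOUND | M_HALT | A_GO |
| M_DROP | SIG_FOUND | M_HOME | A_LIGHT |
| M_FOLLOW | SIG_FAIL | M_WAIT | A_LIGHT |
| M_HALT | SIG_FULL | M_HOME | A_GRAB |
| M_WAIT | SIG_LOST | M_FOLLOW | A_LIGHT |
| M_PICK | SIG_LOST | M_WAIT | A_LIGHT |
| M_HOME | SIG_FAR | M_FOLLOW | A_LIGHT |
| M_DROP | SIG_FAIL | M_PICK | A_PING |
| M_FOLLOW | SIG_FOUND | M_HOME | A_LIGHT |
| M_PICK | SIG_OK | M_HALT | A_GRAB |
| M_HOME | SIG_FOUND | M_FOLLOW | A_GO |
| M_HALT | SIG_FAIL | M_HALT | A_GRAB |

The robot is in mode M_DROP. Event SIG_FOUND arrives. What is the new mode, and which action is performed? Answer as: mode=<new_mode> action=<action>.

current mode = M_DROP; filter table to that mode:
  (M_DROP, SIG_FULL) → (M_PICK, A_LIGHT)
  (M_DROP, SIG_OK) → (M_HOME, A_PING)
  (M_DROP, SIG_LOST) → (M_HOME, A_GO)
  (M_DROP, SIG_FAR) → (M_FOLLOW, A_LIGHT)
  (M_DROP, SIG_FOUND) → (M_HOME, A_LIGHT)  ← event matches
  (M_DROP, SIG_FAIL) → (M_PICK, A_PING)
event = SIG_FOUND selects (M_HOME, A_LIGHT)

mode=M_HOME action=A_LIGHT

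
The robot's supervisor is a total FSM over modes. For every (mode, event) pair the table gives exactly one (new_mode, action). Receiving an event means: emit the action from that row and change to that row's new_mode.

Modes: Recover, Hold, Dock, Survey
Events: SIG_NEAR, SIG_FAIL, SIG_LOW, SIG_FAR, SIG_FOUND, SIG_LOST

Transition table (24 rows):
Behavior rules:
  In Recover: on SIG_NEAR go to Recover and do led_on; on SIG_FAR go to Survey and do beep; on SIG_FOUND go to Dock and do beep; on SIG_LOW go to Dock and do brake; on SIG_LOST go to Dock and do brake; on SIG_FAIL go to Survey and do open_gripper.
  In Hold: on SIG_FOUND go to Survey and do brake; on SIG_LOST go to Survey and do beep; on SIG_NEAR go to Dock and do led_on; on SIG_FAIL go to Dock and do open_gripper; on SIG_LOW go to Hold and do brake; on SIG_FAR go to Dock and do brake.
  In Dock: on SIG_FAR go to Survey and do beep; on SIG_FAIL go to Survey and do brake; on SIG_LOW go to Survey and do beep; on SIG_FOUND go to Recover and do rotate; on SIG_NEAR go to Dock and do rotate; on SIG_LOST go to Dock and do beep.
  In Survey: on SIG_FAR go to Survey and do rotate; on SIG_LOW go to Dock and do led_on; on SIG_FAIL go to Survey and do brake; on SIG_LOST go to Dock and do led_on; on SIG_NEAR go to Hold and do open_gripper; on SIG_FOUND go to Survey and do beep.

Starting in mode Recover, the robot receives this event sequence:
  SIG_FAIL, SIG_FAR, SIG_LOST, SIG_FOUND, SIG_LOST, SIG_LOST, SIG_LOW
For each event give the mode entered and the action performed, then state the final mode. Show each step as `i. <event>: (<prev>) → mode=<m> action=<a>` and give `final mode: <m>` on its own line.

final mode: Survey

1. SIG_FAIL: (Recover) → mode=Survey action=open_gripper
2. SIG_FAR: (Survey) → mode=Survey action=rotate
3. SIG_LOST: (Survey) → mode=Dock action=led_on
4. SIG_FOUND: (Dock) → mode=Recover action=rotate
5. SIG_LOST: (Recover) → mode=Dock action=brake
6. SIG_LOST: (Dock) → mode=Dock action=beep
7. SIG_LOW: (Dock) → mode=Survey action=beep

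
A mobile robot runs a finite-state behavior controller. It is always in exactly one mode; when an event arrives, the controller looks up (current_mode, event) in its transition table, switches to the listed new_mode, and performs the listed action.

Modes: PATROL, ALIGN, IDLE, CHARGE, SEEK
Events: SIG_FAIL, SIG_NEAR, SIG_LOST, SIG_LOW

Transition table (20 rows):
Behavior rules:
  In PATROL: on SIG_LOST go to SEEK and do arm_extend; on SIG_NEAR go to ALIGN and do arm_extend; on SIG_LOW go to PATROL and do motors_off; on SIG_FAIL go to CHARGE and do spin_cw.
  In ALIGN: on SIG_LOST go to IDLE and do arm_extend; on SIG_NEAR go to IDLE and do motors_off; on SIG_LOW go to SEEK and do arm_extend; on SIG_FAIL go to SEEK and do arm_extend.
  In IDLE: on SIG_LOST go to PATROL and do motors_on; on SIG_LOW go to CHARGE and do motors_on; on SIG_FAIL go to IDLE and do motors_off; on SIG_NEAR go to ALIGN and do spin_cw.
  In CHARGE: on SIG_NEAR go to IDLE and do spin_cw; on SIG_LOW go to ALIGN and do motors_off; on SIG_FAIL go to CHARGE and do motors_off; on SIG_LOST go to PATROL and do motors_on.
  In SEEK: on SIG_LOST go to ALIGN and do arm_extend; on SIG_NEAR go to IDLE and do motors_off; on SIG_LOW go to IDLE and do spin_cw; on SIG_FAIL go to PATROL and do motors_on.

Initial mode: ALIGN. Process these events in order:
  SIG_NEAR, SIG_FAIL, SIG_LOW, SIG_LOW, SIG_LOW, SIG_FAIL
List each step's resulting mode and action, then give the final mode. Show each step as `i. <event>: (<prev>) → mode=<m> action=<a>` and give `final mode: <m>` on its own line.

final mode: PATROL

1. SIG_NEAR: (ALIGN) → mode=IDLE action=motors_off
2. SIG_FAIL: (IDLE) → mode=IDLE action=motors_off
3. SIG_LOW: (IDLE) → mode=CHARGE action=motors_on
4. SIG_LOW: (CHARGE) → mode=ALIGN action=motors_off
5. SIG_LOW: (ALIGN) → mode=SEEK action=arm_extend
6. SIG_FAIL: (SEEK) → mode=PATROL action=motors_on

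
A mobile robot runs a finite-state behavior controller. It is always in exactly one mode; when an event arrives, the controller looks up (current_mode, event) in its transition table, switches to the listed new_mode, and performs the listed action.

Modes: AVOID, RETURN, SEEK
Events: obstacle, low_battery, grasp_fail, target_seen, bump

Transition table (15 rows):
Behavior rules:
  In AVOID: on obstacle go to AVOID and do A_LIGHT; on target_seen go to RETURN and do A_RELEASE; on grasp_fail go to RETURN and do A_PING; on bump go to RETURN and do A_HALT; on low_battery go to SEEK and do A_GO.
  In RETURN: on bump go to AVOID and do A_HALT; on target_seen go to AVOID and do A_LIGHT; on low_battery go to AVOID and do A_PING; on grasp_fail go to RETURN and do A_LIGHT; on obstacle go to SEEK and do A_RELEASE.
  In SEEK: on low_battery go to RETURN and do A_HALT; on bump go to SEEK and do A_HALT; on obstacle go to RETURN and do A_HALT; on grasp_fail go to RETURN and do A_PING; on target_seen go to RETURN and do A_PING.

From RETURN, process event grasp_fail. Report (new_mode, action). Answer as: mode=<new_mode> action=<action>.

current mode = RETURN; filter table to that mode:
  (RETURN, bump) → (AVOID, A_HALT)
  (RETURN, target_seen) → (AVOID, A_LIGHT)
  (RETURN, low_battery) → (AVOID, A_PING)
  (RETURN, grasp_fail) → (RETURN, A_LIGHT)  ← event matches
  (RETURN, obstacle) → (SEEK, A_RELEASE)
event = grasp_fail selects (RETURN, A_LIGHT)

mode=RETURN action=A_LIGHT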